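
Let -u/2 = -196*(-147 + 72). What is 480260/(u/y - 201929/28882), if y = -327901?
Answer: -92821875936680/1333950821 ≈ -69584.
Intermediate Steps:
u = -29400 (u = -(-392)*(-147 + 72) = -(-392)*(-75) = -2*14700 = -29400)
480260/(u/y - 201929/28882) = 480260/(-29400/(-327901) - 201929/28882) = 480260/(-29400*(-1/327901) - 201929*1/28882) = 480260/(4200/46843 - 28847/4126) = 480260/(-1333950821/193274218) = 480260*(-193274218/1333950821) = -92821875936680/1333950821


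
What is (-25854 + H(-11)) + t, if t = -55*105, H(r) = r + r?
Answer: -31651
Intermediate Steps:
H(r) = 2*r
t = -5775
(-25854 + H(-11)) + t = (-25854 + 2*(-11)) - 5775 = (-25854 - 22) - 5775 = -25876 - 5775 = -31651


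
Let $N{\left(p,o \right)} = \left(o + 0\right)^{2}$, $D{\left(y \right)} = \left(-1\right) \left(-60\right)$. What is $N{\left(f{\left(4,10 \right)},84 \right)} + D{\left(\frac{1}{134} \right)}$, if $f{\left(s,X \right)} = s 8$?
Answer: $7116$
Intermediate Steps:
$f{\left(s,X \right)} = 8 s$
$D{\left(y \right)} = 60$
$N{\left(p,o \right)} = o^{2}$
$N{\left(f{\left(4,10 \right)},84 \right)} + D{\left(\frac{1}{134} \right)} = 84^{2} + 60 = 7056 + 60 = 7116$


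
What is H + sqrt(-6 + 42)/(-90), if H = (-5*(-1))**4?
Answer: 9374/15 ≈ 624.93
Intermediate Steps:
H = 625 (H = 5**4 = 625)
H + sqrt(-6 + 42)/(-90) = 625 + sqrt(-6 + 42)/(-90) = 625 + sqrt(36)*(-1/90) = 625 + 6*(-1/90) = 625 - 1/15 = 9374/15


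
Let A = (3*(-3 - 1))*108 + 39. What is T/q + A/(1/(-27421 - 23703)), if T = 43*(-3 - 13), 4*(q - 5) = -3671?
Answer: 234623733820/3651 ≈ 6.4263e+7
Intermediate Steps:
q = -3651/4 (q = 5 + (1/4)*(-3671) = 5 - 3671/4 = -3651/4 ≈ -912.75)
T = -688 (T = 43*(-16) = -688)
A = -1257 (A = (3*(-4))*108 + 39 = -12*108 + 39 = -1296 + 39 = -1257)
T/q + A/(1/(-27421 - 23703)) = -688/(-3651/4) - 1257/(1/(-27421 - 23703)) = -688*(-4/3651) - 1257/(1/(-51124)) = 2752/3651 - 1257/(-1/51124) = 2752/3651 - 1257*(-51124) = 2752/3651 + 64262868 = 234623733820/3651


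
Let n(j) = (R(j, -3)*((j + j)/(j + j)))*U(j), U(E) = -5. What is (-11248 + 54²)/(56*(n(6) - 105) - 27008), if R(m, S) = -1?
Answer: 2083/8152 ≈ 0.25552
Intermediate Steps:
n(j) = 5 (n(j) = -(j + j)/(j + j)*(-5) = -2*j/(2*j)*(-5) = -2*j*1/(2*j)*(-5) = -1*1*(-5) = -1*(-5) = 5)
(-11248 + 54²)/(56*(n(6) - 105) - 27008) = (-11248 + 54²)/(56*(5 - 105) - 27008) = (-11248 + 2916)/(56*(-100) - 27008) = -8332/(-5600 - 27008) = -8332/(-32608) = -8332*(-1/32608) = 2083/8152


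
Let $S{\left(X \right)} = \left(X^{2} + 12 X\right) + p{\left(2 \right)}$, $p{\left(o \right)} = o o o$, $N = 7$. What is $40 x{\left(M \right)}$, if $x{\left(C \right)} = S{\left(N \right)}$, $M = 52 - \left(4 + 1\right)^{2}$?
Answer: $5640$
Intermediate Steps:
$p{\left(o \right)} = o^{3}$ ($p{\left(o \right)} = o^{2} o = o^{3}$)
$M = 27$ ($M = 52 - 5^{2} = 52 - 25 = 27$)
$S{\left(X \right)} = 8 + X^{2} + 12 X$ ($S{\left(X \right)} = \left(X^{2} + 12 X\right) + 2^{3} = \left(X^{2} + 12 X\right) + 8 = 8 + X^{2} + 12 X$)
$x{\left(C \right)} = 141$ ($x{\left(C \right)} = 8 + 7^{2} + 12 \cdot 7 = 8 + 49 + 84 = 141$)
$40 x{\left(M \right)} = 40 \cdot 141 = 5640$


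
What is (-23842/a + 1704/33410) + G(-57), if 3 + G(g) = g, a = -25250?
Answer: -2488828139/42180125 ≈ -59.005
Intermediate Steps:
G(g) = -3 + g
(-23842/a + 1704/33410) + G(-57) = (-23842/(-25250) + 1704/33410) + (-3 - 57) = (-23842*(-1/25250) + 1704*(1/33410)) - 60 = (11921/12625 + 852/16705) - 60 = 41979361/42180125 - 60 = -2488828139/42180125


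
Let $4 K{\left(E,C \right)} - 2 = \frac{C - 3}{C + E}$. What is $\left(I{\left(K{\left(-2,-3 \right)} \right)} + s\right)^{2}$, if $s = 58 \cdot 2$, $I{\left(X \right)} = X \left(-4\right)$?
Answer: $\frac{318096}{25} \approx 12724.0$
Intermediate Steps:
$K{\left(E,C \right)} = \frac{1}{2} + \frac{-3 + C}{4 \left(C + E\right)}$ ($K{\left(E,C \right)} = \frac{1}{2} + \frac{\left(C - 3\right) \frac{1}{C + E}}{4} = \frac{1}{2} + \frac{\left(-3 + C\right) \frac{1}{C + E}}{4} = \frac{1}{2} + \frac{\frac{1}{C + E} \left(-3 + C\right)}{4} = \frac{1}{2} + \frac{-3 + C}{4 \left(C + E\right)}$)
$I{\left(X \right)} = - 4 X$
$s = 116$
$\left(I{\left(K{\left(-2,-3 \right)} \right)} + s\right)^{2} = \left(- 4 \frac{-3 + 2 \left(-2\right) + 3 \left(-3\right)}{4 \left(-3 - 2\right)} + 116\right)^{2} = \left(- 4 \frac{-3 - 4 - 9}{4 \left(-5\right)} + 116\right)^{2} = \left(- 4 \cdot \frac{1}{4} \left(- \frac{1}{5}\right) \left(-16\right) + 116\right)^{2} = \left(\left(-4\right) \frac{4}{5} + 116\right)^{2} = \left(- \frac{16}{5} + 116\right)^{2} = \left(\frac{564}{5}\right)^{2} = \frac{318096}{25}$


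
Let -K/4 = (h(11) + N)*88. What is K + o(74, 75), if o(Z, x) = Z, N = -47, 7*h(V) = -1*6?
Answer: 118438/7 ≈ 16920.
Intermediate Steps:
h(V) = -6/7 (h(V) = (-1*6)/7 = (⅐)*(-6) = -6/7)
K = 117920/7 (K = -4*(-6/7 - 47)*88 = -(-1340)*88/7 = -4*(-29480/7) = 117920/7 ≈ 16846.)
K + o(74, 75) = 117920/7 + 74 = 118438/7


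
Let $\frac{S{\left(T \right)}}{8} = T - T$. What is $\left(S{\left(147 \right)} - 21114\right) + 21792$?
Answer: $678$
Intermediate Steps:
$S{\left(T \right)} = 0$ ($S{\left(T \right)} = 8 \left(T - T\right) = 8 \cdot 0 = 0$)
$\left(S{\left(147 \right)} - 21114\right) + 21792 = \left(0 - 21114\right) + 21792 = -21114 + 21792 = 678$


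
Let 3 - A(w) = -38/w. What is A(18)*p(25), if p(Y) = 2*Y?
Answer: 2300/9 ≈ 255.56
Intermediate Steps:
A(w) = 3 + 38/w (A(w) = 3 - (-38)/w = 3 + 38/w)
A(18)*p(25) = (3 + 38/18)*(2*25) = (3 + 38*(1/18))*50 = (3 + 19/9)*50 = (46/9)*50 = 2300/9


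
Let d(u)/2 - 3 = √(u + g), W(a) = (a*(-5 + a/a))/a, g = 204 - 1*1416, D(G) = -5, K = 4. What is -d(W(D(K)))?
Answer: -6 - 16*I*√19 ≈ -6.0 - 69.742*I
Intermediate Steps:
g = -1212 (g = 204 - 1416 = -1212)
W(a) = -4 (W(a) = (a*(-5 + 1))/a = (a*(-4))/a = (-4*a)/a = -4)
d(u) = 6 + 2*√(-1212 + u) (d(u) = 6 + 2*√(u - 1212) = 6 + 2*√(-1212 + u))
-d(W(D(K))) = -(6 + 2*√(-1212 - 4)) = -(6 + 2*√(-1216)) = -(6 + 2*(8*I*√19)) = -(6 + 16*I*√19) = -6 - 16*I*√19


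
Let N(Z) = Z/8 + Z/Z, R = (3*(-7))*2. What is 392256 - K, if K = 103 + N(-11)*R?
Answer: 1568549/4 ≈ 3.9214e+5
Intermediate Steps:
R = -42 (R = -21*2 = -42)
N(Z) = 1 + Z/8 (N(Z) = Z*(⅛) + 1 = Z/8 + 1 = 1 + Z/8)
K = 475/4 (K = 103 + (1 + (⅛)*(-11))*(-42) = 103 + (1 - 11/8)*(-42) = 103 - 3/8*(-42) = 103 + 63/4 = 475/4 ≈ 118.75)
392256 - K = 392256 - 1*475/4 = 392256 - 475/4 = 1568549/4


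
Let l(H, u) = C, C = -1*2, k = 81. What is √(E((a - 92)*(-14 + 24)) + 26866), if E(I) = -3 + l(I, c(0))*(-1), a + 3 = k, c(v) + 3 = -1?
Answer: 3*√2985 ≈ 163.91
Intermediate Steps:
c(v) = -4 (c(v) = -3 - 1 = -4)
a = 78 (a = -3 + 81 = 78)
C = -2
l(H, u) = -2
E(I) = -1 (E(I) = -3 - 2*(-1) = -3 + 2 = -1)
√(E((a - 92)*(-14 + 24)) + 26866) = √(-1 + 26866) = √26865 = 3*√2985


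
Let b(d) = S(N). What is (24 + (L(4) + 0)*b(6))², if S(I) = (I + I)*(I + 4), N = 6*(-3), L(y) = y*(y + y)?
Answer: 260887104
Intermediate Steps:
L(y) = 2*y² (L(y) = y*(2*y) = 2*y²)
N = -18
S(I) = 2*I*(4 + I) (S(I) = (2*I)*(4 + I) = 2*I*(4 + I))
b(d) = 504 (b(d) = 2*(-18)*(4 - 18) = 2*(-18)*(-14) = 504)
(24 + (L(4) + 0)*b(6))² = (24 + (2*4² + 0)*504)² = (24 + (2*16 + 0)*504)² = (24 + (32 + 0)*504)² = (24 + 32*504)² = (24 + 16128)² = 16152² = 260887104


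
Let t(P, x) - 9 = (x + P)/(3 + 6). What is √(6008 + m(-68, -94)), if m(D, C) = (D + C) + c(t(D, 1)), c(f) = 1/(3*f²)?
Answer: √1145843/14 ≈ 76.460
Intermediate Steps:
t(P, x) = 9 + P/9 + x/9 (t(P, x) = 9 + (x + P)/(3 + 6) = 9 + (P + x)/9 = 9 + (P + x)*(⅑) = 9 + (P/9 + x/9) = 9 + P/9 + x/9)
c(f) = 1/(3*f²)
m(D, C) = C + D + 1/(3*(82/9 + D/9)²) (m(D, C) = (D + C) + 1/(3*(9 + D/9 + (⅑)*1)²) = (C + D) + 1/(3*(9 + D/9 + ⅑)²) = (C + D) + 1/(3*(82/9 + D/9)²) = C + D + 1/(3*(82/9 + D/9)²))
√(6008 + m(-68, -94)) = √(6008 + (-94 - 68 + 27/(82 - 68)²)) = √(6008 + (-94 - 68 + 27/14²)) = √(6008 + (-94 - 68 + 27*(1/196))) = √(6008 + (-94 - 68 + 27/196)) = √(6008 - 31725/196) = √(1145843/196) = √1145843/14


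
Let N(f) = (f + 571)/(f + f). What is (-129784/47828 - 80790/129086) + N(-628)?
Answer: -3192930265301/969306257656 ≈ -3.2940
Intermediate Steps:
N(f) = (571 + f)/(2*f) (N(f) = (571 + f)/((2*f)) = (571 + f)*(1/(2*f)) = (571 + f)/(2*f))
(-129784/47828 - 80790/129086) + N(-628) = (-129784/47828 - 80790/129086) + (1/2)*(571 - 628)/(-628) = (-129784*1/47828 - 80790*1/129086) + (1/2)*(-1/628)*(-57) = (-32446/11957 - 40395/64543) + 57/1256 = -2577165193/771740651 + 57/1256 = -3192930265301/969306257656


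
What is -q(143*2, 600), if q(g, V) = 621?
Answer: -621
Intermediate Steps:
-q(143*2, 600) = -1*621 = -621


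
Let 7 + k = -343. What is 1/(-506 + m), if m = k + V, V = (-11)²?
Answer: -1/735 ≈ -0.0013605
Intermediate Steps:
V = 121
k = -350 (k = -7 - 343 = -350)
m = -229 (m = -350 + 121 = -229)
1/(-506 + m) = 1/(-506 - 229) = 1/(-735) = -1/735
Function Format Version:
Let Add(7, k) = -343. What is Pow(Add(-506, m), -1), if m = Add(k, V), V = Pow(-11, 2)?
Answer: Rational(-1, 735) ≈ -0.0013605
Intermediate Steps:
V = 121
k = -350 (k = Add(-7, -343) = -350)
m = -229 (m = Add(-350, 121) = -229)
Pow(Add(-506, m), -1) = Pow(Add(-506, -229), -1) = Pow(-735, -1) = Rational(-1, 735)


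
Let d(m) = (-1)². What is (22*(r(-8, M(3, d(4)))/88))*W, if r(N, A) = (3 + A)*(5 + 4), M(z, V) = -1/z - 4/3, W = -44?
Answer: -132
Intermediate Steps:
d(m) = 1
M(z, V) = -4/3 - 1/z (M(z, V) = -1/z - 4*⅓ = -1/z - 4/3 = -4/3 - 1/z)
r(N, A) = 27 + 9*A (r(N, A) = (3 + A)*9 = 27 + 9*A)
(22*(r(-8, M(3, d(4)))/88))*W = (22*((27 + 9*(-4/3 - 1/3))/88))*(-44) = (22*((27 + 9*(-4/3 - 1*⅓))*(1/88)))*(-44) = (22*((27 + 9*(-4/3 - ⅓))*(1/88)))*(-44) = (22*((27 + 9*(-5/3))*(1/88)))*(-44) = (22*((27 - 15)*(1/88)))*(-44) = (22*(12*(1/88)))*(-44) = (22*(3/22))*(-44) = 3*(-44) = -132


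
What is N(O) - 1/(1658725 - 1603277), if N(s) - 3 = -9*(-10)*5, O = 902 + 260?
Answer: 25117943/55448 ≈ 453.00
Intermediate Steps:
O = 1162
N(s) = 453 (N(s) = 3 - 9*(-10)*5 = 3 + 90*5 = 3 + 450 = 453)
N(O) - 1/(1658725 - 1603277) = 453 - 1/(1658725 - 1603277) = 453 - 1/55448 = 25117943/55448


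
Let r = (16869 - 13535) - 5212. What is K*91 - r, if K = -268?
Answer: -22510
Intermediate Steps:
r = -1878 (r = 3334 - 5212 = -1878)
K*91 - r = -268*91 - 1*(-1878) = -24388 + 1878 = -22510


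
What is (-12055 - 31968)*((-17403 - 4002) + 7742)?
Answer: 601486249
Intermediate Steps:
(-12055 - 31968)*((-17403 - 4002) + 7742) = -44023*(-21405 + 7742) = -44023*(-13663) = 601486249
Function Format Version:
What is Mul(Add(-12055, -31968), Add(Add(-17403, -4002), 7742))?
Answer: 601486249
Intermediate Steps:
Mul(Add(-12055, -31968), Add(Add(-17403, -4002), 7742)) = Mul(-44023, Add(-21405, 7742)) = Mul(-44023, -13663) = 601486249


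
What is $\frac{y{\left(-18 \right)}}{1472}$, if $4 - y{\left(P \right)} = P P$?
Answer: $- \frac{5}{23} \approx -0.21739$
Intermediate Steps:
$y{\left(P \right)} = 4 - P^{2}$ ($y{\left(P \right)} = 4 - P P = 4 - P^{2}$)
$\frac{y{\left(-18 \right)}}{1472} = \frac{4 - \left(-18\right)^{2}}{1472} = \left(4 - 324\right) \frac{1}{1472} = \left(-320\right) \frac{1}{1472} = - \frac{5}{23}$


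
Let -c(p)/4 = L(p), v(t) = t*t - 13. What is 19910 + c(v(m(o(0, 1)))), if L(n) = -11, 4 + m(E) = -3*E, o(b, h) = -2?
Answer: 19954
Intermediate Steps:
m(E) = -4 - 3*E
v(t) = -13 + t² (v(t) = t² - 13 = -13 + t²)
c(p) = 44 (c(p) = -4*(-11) = 44)
19910 + c(v(m(o(0, 1)))) = 19910 + 44 = 19954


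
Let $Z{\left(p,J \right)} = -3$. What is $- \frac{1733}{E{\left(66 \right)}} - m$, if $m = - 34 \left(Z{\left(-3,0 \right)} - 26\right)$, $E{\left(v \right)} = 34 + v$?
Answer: $- \frac{100333}{100} \approx -1003.3$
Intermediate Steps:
$m = 986$ ($m = - 34 \left(-3 - 26\right) = \left(-34\right) \left(-29\right) = 986$)
$- \frac{1733}{E{\left(66 \right)}} - m = - \frac{1733}{34 + 66} - 986 = - \frac{1733}{100} - 986 = - \frac{100333}{100}$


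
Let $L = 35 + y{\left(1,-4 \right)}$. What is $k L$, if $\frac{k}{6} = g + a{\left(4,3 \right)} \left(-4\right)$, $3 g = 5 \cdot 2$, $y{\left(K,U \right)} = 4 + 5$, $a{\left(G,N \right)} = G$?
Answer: $-3344$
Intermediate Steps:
$y{\left(K,U \right)} = 9$
$g = \frac{10}{3}$ ($g = \frac{5 \cdot 2}{3} = \frac{1}{3} \cdot 10 = \frac{10}{3} \approx 3.3333$)
$L = 44$ ($L = 35 + 9 = 44$)
$k = -76$ ($k = 6 \left(\frac{10}{3} + 4 \left(-4\right)\right) = 6 \left(\frac{10}{3} - 16\right) = 6 \left(- \frac{38}{3}\right) = -76$)
$k L = \left(-76\right) 44 = -3344$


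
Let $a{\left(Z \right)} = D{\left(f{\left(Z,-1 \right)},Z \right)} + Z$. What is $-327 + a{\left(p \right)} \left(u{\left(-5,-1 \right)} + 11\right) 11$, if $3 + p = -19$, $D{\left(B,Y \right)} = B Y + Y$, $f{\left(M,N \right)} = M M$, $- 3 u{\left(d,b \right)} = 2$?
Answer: $-1215651$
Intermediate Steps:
$u{\left(d,b \right)} = - \frac{2}{3}$ ($u{\left(d,b \right)} = \left(- \frac{1}{3}\right) 2 = - \frac{2}{3}$)
$f{\left(M,N \right)} = M^{2}$
$D{\left(B,Y \right)} = Y + B Y$
$p = -22$ ($p = -3 - 19 = -22$)
$a{\left(Z \right)} = Z + Z \left(1 + Z^{2}\right)$ ($a{\left(Z \right)} = Z \left(1 + Z^{2}\right) + Z = Z + Z \left(1 + Z^{2}\right)$)
$-327 + a{\left(p \right)} \left(u{\left(-5,-1 \right)} + 11\right) 11 = -327 + - 22 \left(2 + \left(-22\right)^{2}\right) \left(- \frac{2}{3} + 11\right) 11 = -327 + - 22 \left(2 + 484\right) \frac{31}{3} \cdot 11 = -327 + \left(-22\right) 486 \cdot \frac{341}{3} = -327 - 1215324 = -1215651$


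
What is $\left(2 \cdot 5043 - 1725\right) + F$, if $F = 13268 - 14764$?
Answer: $6865$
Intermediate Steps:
$F = -1496$ ($F = 13268 - 14764 = -1496$)
$\left(2 \cdot 5043 - 1725\right) + F = \left(2 \cdot 5043 - 1725\right) - 1496 = \left(10086 - 1725\right) - 1496 = 8361 - 1496 = 6865$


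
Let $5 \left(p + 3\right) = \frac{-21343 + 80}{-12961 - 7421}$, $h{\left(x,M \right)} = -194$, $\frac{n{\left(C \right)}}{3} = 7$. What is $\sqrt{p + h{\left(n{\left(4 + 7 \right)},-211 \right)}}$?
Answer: $\frac{i \sqrt{2043805763370}}{101910} \approx 14.028 i$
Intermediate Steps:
$n{\left(C \right)} = 21$ ($n{\left(C \right)} = 3 \cdot 7 = 21$)
$p = - \frac{284467}{101910}$ ($p = -3 + \frac{\left(-21343 + 80\right) \frac{1}{-12961 - 7421}}{5} = -3 + \frac{\left(-21263\right) \frac{1}{-20382}}{5} = -3 + \frac{\left(-21263\right) \left(- \frac{1}{20382}\right)}{5} = -3 + \frac{1}{5} \cdot \frac{21263}{20382} = -3 + \frac{21263}{101910} = - \frac{284467}{101910} \approx -2.7914$)
$\sqrt{p + h{\left(n{\left(4 + 7 \right)},-211 \right)}} = \sqrt{- \frac{284467}{101910} - 194} = \sqrt{- \frac{20055007}{101910}} = \frac{i \sqrt{2043805763370}}{101910}$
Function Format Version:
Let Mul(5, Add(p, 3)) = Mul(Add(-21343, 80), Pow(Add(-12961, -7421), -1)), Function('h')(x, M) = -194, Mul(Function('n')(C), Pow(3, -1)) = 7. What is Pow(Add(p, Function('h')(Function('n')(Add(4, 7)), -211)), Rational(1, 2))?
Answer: Mul(Rational(1, 101910), I, Pow(2043805763370, Rational(1, 2))) ≈ Mul(14.028, I)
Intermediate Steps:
Function('n')(C) = 21 (Function('n')(C) = Mul(3, 7) = 21)
p = Rational(-284467, 101910) (p = Add(-3, Mul(Rational(1, 5), Mul(Add(-21343, 80), Pow(Add(-12961, -7421), -1)))) = Add(-3, Mul(Rational(1, 5), Mul(-21263, Pow(-20382, -1)))) = Add(-3, Mul(Rational(1, 5), Mul(-21263, Rational(-1, 20382)))) = Add(-3, Mul(Rational(1, 5), Rational(21263, 20382))) = Add(-3, Rational(21263, 101910)) = Rational(-284467, 101910) ≈ -2.7914)
Pow(Add(p, Function('h')(Function('n')(Add(4, 7)), -211)), Rational(1, 2)) = Pow(Add(Rational(-284467, 101910), -194), Rational(1, 2)) = Pow(Rational(-20055007, 101910), Rational(1, 2)) = Mul(Rational(1, 101910), I, Pow(2043805763370, Rational(1, 2)))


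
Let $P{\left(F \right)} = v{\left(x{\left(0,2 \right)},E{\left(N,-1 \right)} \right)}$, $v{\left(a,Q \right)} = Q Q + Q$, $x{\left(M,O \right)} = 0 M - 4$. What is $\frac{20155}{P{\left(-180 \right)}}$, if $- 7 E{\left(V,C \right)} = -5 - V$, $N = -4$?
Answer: $\frac{987595}{8} \approx 1.2345 \cdot 10^{5}$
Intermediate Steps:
$x{\left(M,O \right)} = -4$ ($x{\left(M,O \right)} = 0 - 4 = -4$)
$E{\left(V,C \right)} = \frac{5}{7} + \frac{V}{7}$ ($E{\left(V,C \right)} = - \frac{-5 - V}{7} = \frac{5}{7} + \frac{V}{7}$)
$v{\left(a,Q \right)} = Q + Q^{2}$ ($v{\left(a,Q \right)} = Q^{2} + Q = Q + Q^{2}$)
$P{\left(F \right)} = \frac{8}{49}$ ($P{\left(F \right)} = \left(\frac{5}{7} + \frac{1}{7} \left(-4\right)\right) \left(1 + \left(\frac{5}{7} + \frac{1}{7} \left(-4\right)\right)\right) = \left(\frac{5}{7} - \frac{4}{7}\right) \left(1 + \left(\frac{5}{7} - \frac{4}{7}\right)\right) = \frac{1 + \frac{1}{7}}{7} = \frac{1}{7} \cdot \frac{8}{7} = \frac{8}{49}$)
$\frac{20155}{P{\left(-180 \right)}} = \frac{20155}{\frac{8}{49}} = 20155 \cdot \frac{49}{8} = \frac{987595}{8}$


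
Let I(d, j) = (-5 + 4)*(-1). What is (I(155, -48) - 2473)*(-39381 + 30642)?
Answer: 21602808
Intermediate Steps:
I(d, j) = 1 (I(d, j) = -1*(-1) = 1)
(I(155, -48) - 2473)*(-39381 + 30642) = (1 - 2473)*(-39381 + 30642) = -2472*(-8739) = 21602808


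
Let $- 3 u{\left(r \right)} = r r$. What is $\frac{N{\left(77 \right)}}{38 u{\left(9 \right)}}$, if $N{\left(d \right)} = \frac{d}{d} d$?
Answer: $- \frac{77}{1026} \approx -0.075049$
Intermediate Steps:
$u{\left(r \right)} = - \frac{r^{2}}{3}$ ($u{\left(r \right)} = - \frac{r r}{3} = - \frac{r^{2}}{3}$)
$N{\left(d \right)} = d$ ($N{\left(d \right)} = 1 d = d$)
$\frac{N{\left(77 \right)}}{38 u{\left(9 \right)}} = \frac{77}{38 \left(- \frac{9^{2}}{3}\right)} = \frac{77}{38 \left(\left(- \frac{1}{3}\right) 81\right)} = \frac{77}{38 \left(-27\right)} = \frac{77}{-1026} = 77 \left(- \frac{1}{1026}\right) = - \frac{77}{1026}$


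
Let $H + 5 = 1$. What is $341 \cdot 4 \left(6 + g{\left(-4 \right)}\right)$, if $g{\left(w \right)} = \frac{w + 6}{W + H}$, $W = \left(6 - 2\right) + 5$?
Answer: $\frac{43648}{5} \approx 8729.6$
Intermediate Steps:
$H = -4$ ($H = -5 + 1 = -4$)
$W = 9$ ($W = 4 + 5 = 9$)
$g{\left(w \right)} = \frac{6}{5} + \frac{w}{5}$ ($g{\left(w \right)} = \frac{w + 6}{9 - 4} = \frac{6 + w}{5} = \left(6 + w\right) \frac{1}{5} = \frac{6}{5} + \frac{w}{5}$)
$341 \cdot 4 \left(6 + g{\left(-4 \right)}\right) = 341 \cdot 4 \left(6 + \left(\frac{6}{5} + \frac{1}{5} \left(-4\right)\right)\right) = 341 \cdot 4 \left(6 + \left(\frac{6}{5} - \frac{4}{5}\right)\right) = 341 \cdot 4 \left(6 + \frac{2}{5}\right) = 341 \cdot 4 \cdot \frac{32}{5} = 341 \cdot \frac{128}{5} = \frac{43648}{5}$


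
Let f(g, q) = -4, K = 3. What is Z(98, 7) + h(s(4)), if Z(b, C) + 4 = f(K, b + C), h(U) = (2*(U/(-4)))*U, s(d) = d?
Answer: -16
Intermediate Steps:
h(U) = -U²/2 (h(U) = (2*(U*(-¼)))*U = (2*(-U/4))*U = (-U/2)*U = -U²/2)
Z(b, C) = -8 (Z(b, C) = -4 - 4 = -8)
Z(98, 7) + h(s(4)) = -8 - ½*4² = -8 - ½*16 = -8 - 8 = -16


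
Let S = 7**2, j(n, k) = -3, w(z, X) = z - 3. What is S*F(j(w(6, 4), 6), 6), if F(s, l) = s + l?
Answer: 147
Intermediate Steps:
w(z, X) = -3 + z
S = 49
F(s, l) = l + s
S*F(j(w(6, 4), 6), 6) = 49*(6 - 3) = 49*3 = 147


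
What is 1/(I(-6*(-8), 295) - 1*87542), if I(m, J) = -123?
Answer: -1/87665 ≈ -1.1407e-5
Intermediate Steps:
1/(I(-6*(-8), 295) - 1*87542) = 1/(-123 - 1*87542) = 1/(-123 - 87542) = 1/(-87665) = -1/87665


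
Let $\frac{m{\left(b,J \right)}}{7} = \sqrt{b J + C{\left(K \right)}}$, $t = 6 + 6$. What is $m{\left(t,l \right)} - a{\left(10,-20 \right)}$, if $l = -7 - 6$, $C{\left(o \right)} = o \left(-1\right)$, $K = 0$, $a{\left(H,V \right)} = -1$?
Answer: $1 + 14 i \sqrt{39} \approx 1.0 + 87.43 i$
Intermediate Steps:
$C{\left(o \right)} = - o$
$t = 12$
$l = -13$ ($l = -7 - 6 = -13$)
$m{\left(b,J \right)} = 7 \sqrt{J b}$ ($m{\left(b,J \right)} = 7 \sqrt{b J - 0} = 7 \sqrt{J b + 0} = 7 \sqrt{J b}$)
$m{\left(t,l \right)} - a{\left(10,-20 \right)} = 7 \sqrt{\left(-13\right) 12} - -1 = 7 \sqrt{-156} + 1 = 7 \cdot 2 i \sqrt{39} + 1 = 14 i \sqrt{39} + 1 = 1 + 14 i \sqrt{39}$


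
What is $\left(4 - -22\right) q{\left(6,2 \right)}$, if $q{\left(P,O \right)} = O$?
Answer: $52$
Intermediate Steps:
$\left(4 - -22\right) q{\left(6,2 \right)} = \left(4 - -22\right) 2 = \left(4 + 22\right) 2 = 26 \cdot 2 = 52$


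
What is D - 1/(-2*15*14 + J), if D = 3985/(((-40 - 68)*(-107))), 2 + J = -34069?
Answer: 45819397/132859332 ≈ 0.34487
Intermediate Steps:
J = -34071 (J = -2 - 34069 = -34071)
D = 3985/11556 (D = 3985/((-108*(-107))) = 3985/11556 ≈ 0.34484)
D - 1/(-2*15*14 + J) = 3985/11556 - 1/(-2*15*14 - 34071) = 3985/11556 - 1/(-30*14 - 34071) = 3985/11556 - 1/(-420 - 34071) = 3985/11556 - 1/(-34491) = 3985/11556 - 1*(-1/34491) = 3985/11556 + 1/34491 = 45819397/132859332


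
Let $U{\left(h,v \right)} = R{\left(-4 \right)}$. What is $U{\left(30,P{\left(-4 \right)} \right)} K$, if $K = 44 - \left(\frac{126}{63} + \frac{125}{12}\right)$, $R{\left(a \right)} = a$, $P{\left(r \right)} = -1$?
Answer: $- \frac{379}{3} \approx -126.33$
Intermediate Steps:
$U{\left(h,v \right)} = -4$
$K = \frac{379}{12}$ ($K = 44 - \left(126 \cdot \frac{1}{63} + 125 \cdot \frac{1}{12}\right) = 44 - \left(2 + \frac{125}{12}\right) = 44 - \frac{149}{12} = \frac{379}{12} \approx 31.583$)
$U{\left(30,P{\left(-4 \right)} \right)} K = \left(-4\right) \frac{379}{12} = - \frac{379}{3}$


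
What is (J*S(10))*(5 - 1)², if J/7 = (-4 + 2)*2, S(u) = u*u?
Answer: -44800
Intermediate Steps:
S(u) = u²
J = -28 (J = 7*((-4 + 2)*2) = 7*(-2*2) = 7*(-4) = -28)
(J*S(10))*(5 - 1)² = (-28*10²)*(5 - 1)² = -28*100*4² = -2800*16 = -44800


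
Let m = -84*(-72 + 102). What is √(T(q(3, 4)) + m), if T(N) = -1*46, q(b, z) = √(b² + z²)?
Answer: I*√2566 ≈ 50.656*I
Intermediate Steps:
T(N) = -46
m = -2520 (m = -84*30 = -2520)
√(T(q(3, 4)) + m) = √(-46 - 2520) = √(-2566) = I*√2566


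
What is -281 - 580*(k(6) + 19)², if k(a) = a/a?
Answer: -232281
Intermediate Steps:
k(a) = 1
-281 - 580*(k(6) + 19)² = -281 - 580*(1 + 19)² = -281 - 580*20² = -281 - 580*400 = -281 - 232000 = -232281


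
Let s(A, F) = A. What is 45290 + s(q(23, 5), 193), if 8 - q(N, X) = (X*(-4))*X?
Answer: 45398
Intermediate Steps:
q(N, X) = 8 + 4*X² (q(N, X) = 8 - X*(-4)*X = 8 - (-4*X)*X = 8 - (-4)*X² = 8 + 4*X²)
45290 + s(q(23, 5), 193) = 45290 + (8 + 4*5²) = 45290 + (8 + 4*25) = 45290 + (8 + 100) = 45290 + 108 = 45398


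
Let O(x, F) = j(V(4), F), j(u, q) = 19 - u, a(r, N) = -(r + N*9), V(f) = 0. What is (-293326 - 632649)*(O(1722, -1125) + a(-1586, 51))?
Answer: -1061167350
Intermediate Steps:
a(r, N) = -r - 9*N (a(r, N) = -(r + 9*N) = -r - 9*N)
O(x, F) = 19 (O(x, F) = 19 - 1*0 = 19 + 0 = 19)
(-293326 - 632649)*(O(1722, -1125) + a(-1586, 51)) = (-293326 - 632649)*(19 + (-1*(-1586) - 9*51)) = -925975*(19 + (1586 - 459)) = -925975*(19 + 1127) = -925975*1146 = -1061167350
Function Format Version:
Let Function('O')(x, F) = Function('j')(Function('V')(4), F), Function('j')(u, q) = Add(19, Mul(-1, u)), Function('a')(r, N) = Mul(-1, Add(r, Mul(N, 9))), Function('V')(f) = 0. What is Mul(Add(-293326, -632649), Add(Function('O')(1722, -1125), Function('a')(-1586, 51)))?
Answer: -1061167350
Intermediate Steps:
Function('a')(r, N) = Add(Mul(-1, r), Mul(-9, N)) (Function('a')(r, N) = Mul(-1, Add(r, Mul(9, N))) = Add(Mul(-1, r), Mul(-9, N)))
Function('O')(x, F) = 19 (Function('O')(x, F) = Add(19, Mul(-1, 0)) = Add(19, 0) = 19)
Mul(Add(-293326, -632649), Add(Function('O')(1722, -1125), Function('a')(-1586, 51))) = Mul(Add(-293326, -632649), Add(19, Add(Mul(-1, -1586), Mul(-9, 51)))) = Mul(-925975, Add(19, Add(1586, -459))) = Mul(-925975, Add(19, 1127)) = Mul(-925975, 1146) = -1061167350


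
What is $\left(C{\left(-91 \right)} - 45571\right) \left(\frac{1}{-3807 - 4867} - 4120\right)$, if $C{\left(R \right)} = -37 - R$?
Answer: $\frac{1626635612477}{8674} \approx 1.8753 \cdot 10^{8}$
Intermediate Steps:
$\left(C{\left(-91 \right)} - 45571\right) \left(\frac{1}{-3807 - 4867} - 4120\right) = \left(\left(-37 - -91\right) - 45571\right) \left(\frac{1}{-3807 - 4867} - 4120\right) = \left(\left(-37 + 91\right) - 45571\right) \left(\frac{1}{-8674} - 4120\right) = \left(54 - 45571\right) \left(- \frac{1}{8674} - 4120\right) = \left(-45517\right) \left(- \frac{35736881}{8674}\right) = \frac{1626635612477}{8674}$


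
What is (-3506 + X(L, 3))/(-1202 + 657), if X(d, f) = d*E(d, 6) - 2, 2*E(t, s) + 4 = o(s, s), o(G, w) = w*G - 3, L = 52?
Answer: 2754/545 ≈ 5.0532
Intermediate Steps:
o(G, w) = -3 + G*w (o(G, w) = G*w - 3 = -3 + G*w)
E(t, s) = -7/2 + s**2/2 (E(t, s) = -2 + (-3 + s*s)/2 = -2 + (-3 + s**2)/2 = -2 + (-3/2 + s**2/2) = -7/2 + s**2/2)
X(d, f) = -2 + 29*d/2 (X(d, f) = d*(-7/2 + (1/2)*6**2) - 2 = d*(-7/2 + (1/2)*36) - 2 = d*(-7/2 + 18) - 2 = d*(29/2) - 2 = 29*d/2 - 2 = -2 + 29*d/2)
(-3506 + X(L, 3))/(-1202 + 657) = (-3506 + (-2 + (29/2)*52))/(-1202 + 657) = (-3506 + (-2 + 754))/(-545) = (-3506 + 752)*(-1/545) = -2754*(-1/545) = 2754/545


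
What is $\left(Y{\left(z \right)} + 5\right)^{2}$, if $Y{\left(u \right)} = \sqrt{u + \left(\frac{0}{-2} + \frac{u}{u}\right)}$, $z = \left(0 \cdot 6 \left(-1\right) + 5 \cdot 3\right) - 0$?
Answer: $81$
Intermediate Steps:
$z = 15$ ($z = \left(0 \left(-1\right) + 15\right) + 0 = \left(0 + 15\right) + 0 = 15 + 0 = 15$)
$Y{\left(u \right)} = \sqrt{1 + u}$ ($Y{\left(u \right)} = \sqrt{u + \left(0 \left(- \frac{1}{2}\right) + 1\right)} = \sqrt{u + \left(0 + 1\right)} = \sqrt{u + 1} = \sqrt{1 + u}$)
$\left(Y{\left(z \right)} + 5\right)^{2} = \left(\sqrt{1 + 15} + 5\right)^{2} = \left(\sqrt{16} + 5\right)^{2} = \left(4 + 5\right)^{2} = 9^{2} = 81$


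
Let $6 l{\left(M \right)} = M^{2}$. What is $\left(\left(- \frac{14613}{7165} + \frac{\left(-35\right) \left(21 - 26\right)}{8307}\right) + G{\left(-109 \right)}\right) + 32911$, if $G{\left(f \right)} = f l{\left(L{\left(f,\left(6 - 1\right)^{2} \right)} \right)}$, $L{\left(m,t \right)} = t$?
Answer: $\frac{2565870293153}{119039310} \approx 21555.0$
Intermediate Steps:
$l{\left(M \right)} = \frac{M^{2}}{6}$
$G{\left(f \right)} = \frac{625 f}{6}$ ($G{\left(f \right)} = f \frac{\left(\left(6 - 1\right)^{2}\right)^{2}}{6} = f \frac{\left(5^{2}\right)^{2}}{6} = f \frac{25^{2}}{6} = f \frac{1}{6} \cdot 625 = f \frac{625}{6} = \frac{625 f}{6}$)
$\left(\left(- \frac{14613}{7165} + \frac{\left(-35\right) \left(21 - 26\right)}{8307}\right) + G{\left(-109 \right)}\right) + 32911 = \left(\left(- \frac{14613}{7165} + \frac{\left(-35\right) \left(21 - 26\right)}{8307}\right) + \frac{625}{6} \left(-109\right)\right) + 32911 = \left(\left(\left(-14613\right) \frac{1}{7165} + \left(-35\right) \left(-5\right) \frac{1}{8307}\right) - \frac{68125}{6}\right) + 32911 = \left(\left(- \frac{14613}{7165} + 175 \cdot \frac{1}{8307}\right) - \frac{68125}{6}\right) + 32911 = \left(\left(- \frac{14613}{7165} + \frac{175}{8307}\right) - \frac{68125}{6}\right) + 32911 = \left(- \frac{120136316}{59519655} - \frac{68125}{6}\right) + 32911 = - \frac{1351832438257}{119039310} + 32911 = \frac{2565870293153}{119039310}$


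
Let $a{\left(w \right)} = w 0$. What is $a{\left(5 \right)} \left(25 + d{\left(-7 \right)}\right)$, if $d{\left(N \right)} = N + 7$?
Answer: $0$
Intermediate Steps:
$a{\left(w \right)} = 0$
$d{\left(N \right)} = 7 + N$
$a{\left(5 \right)} \left(25 + d{\left(-7 \right)}\right) = 0 \left(25 + \left(7 - 7\right)\right) = 0 \left(25 + 0\right) = 0 \cdot 25 = 0$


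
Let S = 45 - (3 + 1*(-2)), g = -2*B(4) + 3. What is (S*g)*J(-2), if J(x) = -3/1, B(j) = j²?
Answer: 3828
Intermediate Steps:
J(x) = -3 (J(x) = -3*1 = -3)
g = -29 (g = -2*4² + 3 = -2*16 + 3 = -32 + 3 = -29)
S = 44 (S = 45 - (3 - 2) = 45 - 1*1 = 45 - 1 = 44)
(S*g)*J(-2) = (44*(-29))*(-3) = -1276*(-3) = 3828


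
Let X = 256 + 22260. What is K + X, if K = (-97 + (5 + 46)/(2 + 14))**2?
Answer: 8017097/256 ≈ 31317.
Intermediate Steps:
X = 22516
K = 2253001/256 (K = (-97 + 51/16)**2 = (-1501/16)**2 = 2253001/256 ≈ 8800.8)
K + X = 2253001/256 + 22516 = 8017097/256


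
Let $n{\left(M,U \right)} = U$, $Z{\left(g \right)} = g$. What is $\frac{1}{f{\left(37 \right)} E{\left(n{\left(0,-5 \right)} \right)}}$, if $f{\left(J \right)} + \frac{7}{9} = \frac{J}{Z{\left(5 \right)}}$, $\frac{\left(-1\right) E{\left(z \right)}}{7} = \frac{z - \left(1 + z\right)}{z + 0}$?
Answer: $- \frac{225}{2086} \approx -0.10786$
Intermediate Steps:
$E{\left(z \right)} = \frac{7}{z}$ ($E{\left(z \right)} = - 7 \frac{z - \left(1 + z\right)}{z + 0} = - 7 \frac{z - \left(1 + z\right)}{z} = - 7 \left(- \frac{1}{z}\right) = \frac{7}{z}$)
$f{\left(J \right)} = - \frac{7}{9} + \frac{J}{5}$
$\frac{1}{f{\left(37 \right)} E{\left(n{\left(0,-5 \right)} \right)}} = \frac{1}{\left(- \frac{7}{9} + \frac{1}{5} \cdot 37\right) \frac{7}{-5}} = \frac{1}{\left(- \frac{7}{9} + \frac{37}{5}\right) 7 \left(- \frac{1}{5}\right)} = \frac{1}{\frac{298}{45} \left(- \frac{7}{5}\right)} = \frac{1}{- \frac{2086}{225}} = - \frac{225}{2086}$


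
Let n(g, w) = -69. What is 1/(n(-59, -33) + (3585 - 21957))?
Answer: -1/18441 ≈ -5.4227e-5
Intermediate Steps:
1/(n(-59, -33) + (3585 - 21957)) = 1/(-69 + (3585 - 21957)) = 1/(-69 - 18372) = 1/(-18441) = -1/18441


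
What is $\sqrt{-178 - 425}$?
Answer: $3 i \sqrt{67} \approx 24.556 i$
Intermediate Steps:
$\sqrt{-178 - 425} = \sqrt{-603} = 3 i \sqrt{67}$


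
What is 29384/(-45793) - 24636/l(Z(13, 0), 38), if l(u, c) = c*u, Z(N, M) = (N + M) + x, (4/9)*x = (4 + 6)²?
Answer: -348476311/103537973 ≈ -3.3657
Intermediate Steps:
x = 225 (x = 9*(4 + 6)²/4 = (9/4)*10² = (9/4)*100 = 225)
Z(N, M) = 225 + M + N (Z(N, M) = (N + M) + 225 = (M + N) + 225 = 225 + M + N)
29384/(-45793) - 24636/l(Z(13, 0), 38) = 29384/(-45793) - 24636*1/(38*(225 + 0 + 13)) = 29384*(-1/45793) - 24636/(38*238) = -29384/45793 - 24636/9044 = -29384/45793 - 24636*1/9044 = -29384/45793 - 6159/2261 = -348476311/103537973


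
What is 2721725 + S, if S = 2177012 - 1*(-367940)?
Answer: 5266677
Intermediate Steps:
S = 2544952 (S = 2177012 + 367940 = 2544952)
2721725 + S = 2721725 + 2544952 = 5266677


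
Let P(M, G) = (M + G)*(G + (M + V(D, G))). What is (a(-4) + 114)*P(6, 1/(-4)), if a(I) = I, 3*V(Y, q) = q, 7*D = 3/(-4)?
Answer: 21505/6 ≈ 3584.2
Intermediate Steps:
D = -3/28 (D = (3/(-4))/7 = (3*(-¼))/7 = (⅐)*(-¾) = -3/28 ≈ -0.10714)
V(Y, q) = q/3
P(M, G) = (G + M)*(M + 4*G/3) (P(M, G) = (M + G)*(G + (M + G/3)) = (G + M)*(M + 4*G/3))
(a(-4) + 114)*P(6, 1/(-4)) = (-4 + 114)*(6² + 4*(1/(-4))²/3 + (7/3)*6/(-4)) = 110*(36 + 4*(-¼)²/3 + (7/3)*(-¼)*6) = 110*(36 + (4/3)*(1/16) - 7/2) = 110*(36 + 1/12 - 7/2) = 110*(391/12) = 21505/6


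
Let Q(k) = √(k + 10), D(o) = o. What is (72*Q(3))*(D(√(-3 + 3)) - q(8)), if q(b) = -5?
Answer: 360*√13 ≈ 1298.0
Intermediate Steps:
Q(k) = √(10 + k)
(72*Q(3))*(D(√(-3 + 3)) - q(8)) = (72*√(10 + 3))*(√(-3 + 3) - 1*(-5)) = (72*√13)*(√0 + 5) = (72*√13)*(0 + 5) = (72*√13)*5 = 360*√13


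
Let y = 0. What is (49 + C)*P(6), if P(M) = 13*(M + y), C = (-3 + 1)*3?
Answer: 3354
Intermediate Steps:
C = -6 (C = -2*3 = -6)
P(M) = 13*M (P(M) = 13*(M + 0) = 13*M)
(49 + C)*P(6) = (49 - 6)*(13*6) = 43*78 = 3354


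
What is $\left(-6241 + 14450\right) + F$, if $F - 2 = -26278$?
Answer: $-18067$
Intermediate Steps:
$F = -26276$ ($F = 2 - 26278 = -26276$)
$\left(-6241 + 14450\right) + F = \left(-6241 + 14450\right) - 26276 = 8209 - 26276 = -18067$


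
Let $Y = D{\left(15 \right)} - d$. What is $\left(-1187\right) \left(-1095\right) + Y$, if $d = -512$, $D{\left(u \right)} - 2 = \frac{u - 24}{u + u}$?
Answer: $\frac{13002787}{10} \approx 1.3003 \cdot 10^{6}$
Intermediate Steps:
$D{\left(u \right)} = 2 + \frac{-24 + u}{2 u}$ ($D{\left(u \right)} = 2 + \frac{u - 24}{u + u} = 2 + \frac{-24 + u}{2 u}$)
$Y = \frac{5137}{10}$ ($Y = \left(\frac{5}{2} - \frac{12}{15}\right) - -512 = \left(\frac{5}{2} - \frac{4}{5}\right) + 512 = \frac{17}{10} + 512 = \frac{5137}{10} \approx 513.7$)
$\left(-1187\right) \left(-1095\right) + Y = \left(-1187\right) \left(-1095\right) + \frac{5137}{10} = 1299765 + \frac{5137}{10} = \frac{13002787}{10}$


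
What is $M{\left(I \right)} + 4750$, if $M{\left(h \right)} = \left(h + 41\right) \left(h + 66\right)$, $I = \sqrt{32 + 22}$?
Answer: $7510 + 321 \sqrt{6} \approx 8296.3$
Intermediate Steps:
$I = 3 \sqrt{6}$ ($I = \sqrt{54} = 3 \sqrt{6} \approx 7.3485$)
$M{\left(h \right)} = \left(41 + h\right) \left(66 + h\right)$
$M{\left(I \right)} + 4750 = \left(2706 + \left(3 \sqrt{6}\right)^{2} + 107 \cdot 3 \sqrt{6}\right) + 4750 = \left(2706 + 54 + 321 \sqrt{6}\right) + 4750 = \left(2760 + 321 \sqrt{6}\right) + 4750 = 7510 + 321 \sqrt{6}$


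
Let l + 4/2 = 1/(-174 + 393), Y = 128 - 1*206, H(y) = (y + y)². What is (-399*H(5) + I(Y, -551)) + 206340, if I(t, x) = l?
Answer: 36449923/219 ≈ 1.6644e+5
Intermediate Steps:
H(y) = 4*y² (H(y) = (2*y)² = 4*y²)
Y = -78 (Y = 128 - 206 = -78)
l = -437/219 (l = -2 + 1/(-174 + 393) = -2 + 1/219 = -437/219 ≈ -1.9954)
I(t, x) = -437/219
(-399*H(5) + I(Y, -551)) + 206340 = (-1596*5² - 437/219) + 206340 = (-1596*25 - 437/219) + 206340 = (-399*100 - 437/219) + 206340 = (-39900 - 437/219) + 206340 = -8738537/219 + 206340 = 36449923/219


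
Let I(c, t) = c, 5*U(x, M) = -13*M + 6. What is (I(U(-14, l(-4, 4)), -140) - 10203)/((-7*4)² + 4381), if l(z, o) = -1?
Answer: -50996/25825 ≈ -1.9747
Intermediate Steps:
U(x, M) = 6/5 - 13*M/5 (U(x, M) = (-13*M + 6)/5 = (6 - 13*M)/5 = 6/5 - 13*M/5)
(I(U(-14, l(-4, 4)), -140) - 10203)/((-7*4)² + 4381) = ((6/5 - 13/5*(-1)) - 10203)/((-7*4)² + 4381) = ((6/5 + 13/5) - 10203)/((-28)² + 4381) = (19/5 - 10203)/(784 + 4381) = -50996/5/5165 = -50996/5*1/5165 = -50996/25825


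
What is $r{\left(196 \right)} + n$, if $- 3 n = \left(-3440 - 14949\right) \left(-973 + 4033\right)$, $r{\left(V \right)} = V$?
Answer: $18756976$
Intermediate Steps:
$n = 18756780$ ($n = - \frac{\left(-3440 - 14949\right) \left(-973 + 4033\right)}{3} = - \frac{\left(-18389\right) 3060}{3} = \left(- \frac{1}{3}\right) \left(-56270340\right) = 18756780$)
$r{\left(196 \right)} + n = 196 + 18756780 = 18756976$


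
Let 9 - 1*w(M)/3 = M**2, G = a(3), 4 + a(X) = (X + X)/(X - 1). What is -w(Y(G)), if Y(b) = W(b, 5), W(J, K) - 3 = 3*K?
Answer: 945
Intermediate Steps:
a(X) = -4 + 2*X/(-1 + X) (a(X) = -4 + (X + X)/(X - 1) = -4 + (2*X)/(-1 + X) = -4 + 2*X/(-1 + X))
G = -1 (G = 2*(2 - 1*3)/(-1 + 3) = 2*(2 - 3)/2 = 2*(1/2)*(-1) = -1)
W(J, K) = 3 + 3*K
Y(b) = 18 (Y(b) = 3 + 3*5 = 3 + 15 = 18)
w(M) = 27 - 3*M**2
-w(Y(G)) = -(27 - 3*18**2) = -(27 - 3*324) = -(27 - 972) = -1*(-945) = 945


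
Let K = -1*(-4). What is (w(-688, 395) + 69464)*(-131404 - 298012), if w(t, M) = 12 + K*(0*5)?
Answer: -29834106016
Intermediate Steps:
K = 4
w(t, M) = 12 (w(t, M) = 12 + 4*(0*5) = 12 + 4*0 = 12 + 0 = 12)
(w(-688, 395) + 69464)*(-131404 - 298012) = (12 + 69464)*(-131404 - 298012) = 69476*(-429416) = -29834106016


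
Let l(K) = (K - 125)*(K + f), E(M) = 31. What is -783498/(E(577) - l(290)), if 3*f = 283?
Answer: 130583/10564 ≈ 12.361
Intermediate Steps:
f = 283/3 (f = (⅓)*283 = 283/3 ≈ 94.333)
l(K) = (-125 + K)*(283/3 + K) (l(K) = (K - 125)*(K + 283/3) = (-125 + K)*(283/3 + K))
-783498/(E(577) - l(290)) = -783498/(31 - (-35375/3 + 290² - 92/3*290)) = -783498/(31 - (-35375/3 + 84100 - 26680/3)) = -783498/(31 - 1*63415) = -783498/(31 - 63415) = -783498/(-63384) = -783498*(-1/63384) = 130583/10564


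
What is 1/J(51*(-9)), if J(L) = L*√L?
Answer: I*√51/70227 ≈ 0.00010169*I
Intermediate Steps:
J(L) = L^(3/2)
1/J(51*(-9)) = 1/((51*(-9))^(3/2)) = 1/((-459)^(3/2)) = 1/(-1377*I*√51) = I*√51/70227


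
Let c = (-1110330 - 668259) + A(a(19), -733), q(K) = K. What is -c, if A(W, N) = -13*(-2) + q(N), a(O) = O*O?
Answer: 1779296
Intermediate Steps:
a(O) = O**2
A(W, N) = 26 + N (A(W, N) = -13*(-2) + N = 26 + N)
c = -1779296 (c = (-1110330 - 668259) + (26 - 733) = -1778589 - 707 = -1779296)
-c = -1*(-1779296) = 1779296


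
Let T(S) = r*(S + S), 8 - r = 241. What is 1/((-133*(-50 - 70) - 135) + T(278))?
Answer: -1/113723 ≈ -8.7933e-6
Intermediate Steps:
r = -233 (r = 8 - 1*241 = 8 - 241 = -233)
T(S) = -466*S (T(S) = -233*(S + S) = -466*S)
1/((-133*(-50 - 70) - 135) + T(278)) = 1/((-133*(-50 - 70) - 135) - 466*278) = 1/((-133*(-120) - 135) - 129548) = 1/((15960 - 135) - 129548) = 1/(15825 - 129548) = 1/(-113723) = -1/113723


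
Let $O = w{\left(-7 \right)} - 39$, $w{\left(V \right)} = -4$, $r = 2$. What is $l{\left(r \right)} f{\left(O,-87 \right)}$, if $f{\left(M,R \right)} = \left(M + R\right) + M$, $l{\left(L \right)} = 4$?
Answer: $-692$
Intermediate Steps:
$O = -43$ ($O = -4 - 39 = -43$)
$f{\left(M,R \right)} = R + 2 M$
$l{\left(r \right)} f{\left(O,-87 \right)} = 4 \left(-87 + 2 \left(-43\right)\right) = 4 \left(-87 - 86\right) = 4 \left(-173\right) = -692$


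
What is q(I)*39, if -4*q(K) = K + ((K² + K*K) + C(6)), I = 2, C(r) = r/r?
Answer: -429/4 ≈ -107.25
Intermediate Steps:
C(r) = 1
q(K) = -¼ - K²/2 - K/4 (q(K) = -(K + ((K² + K*K) + 1))/4 = -(K + ((K² + K²) + 1))/4 = -(K + (2*K² + 1))/4 = -(K + (1 + 2*K²))/4 = -(1 + K + 2*K²)/4 = -¼ - K²/2 - K/4)
q(I)*39 = (-¼ - ½*2² - ¼*2)*39 = (-¼ - ½*4 - ½)*39 = (-¼ - 2 - ½)*39 = -11/4*39 = -429/4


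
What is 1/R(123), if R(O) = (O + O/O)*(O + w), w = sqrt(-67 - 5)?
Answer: 41/628308 - I*sqrt(2)/314154 ≈ 6.5255e-5 - 4.5017e-6*I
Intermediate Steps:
w = 6*I*sqrt(2) (w = sqrt(-72) = 6*I*sqrt(2) ≈ 8.4853*I)
R(O) = (1 + O)*(O + 6*I*sqrt(2)) (R(O) = (O + O/O)*(O + 6*I*sqrt(2)) = (O + 1)*(O + 6*I*sqrt(2)) = (1 + O)*(O + 6*I*sqrt(2)))
1/R(123) = 1/(123 + 123**2 + 6*I*sqrt(2) + 6*I*123*sqrt(2)) = 1/(123 + 15129 + 6*I*sqrt(2) + 738*I*sqrt(2)) = 1/(15252 + 744*I*sqrt(2))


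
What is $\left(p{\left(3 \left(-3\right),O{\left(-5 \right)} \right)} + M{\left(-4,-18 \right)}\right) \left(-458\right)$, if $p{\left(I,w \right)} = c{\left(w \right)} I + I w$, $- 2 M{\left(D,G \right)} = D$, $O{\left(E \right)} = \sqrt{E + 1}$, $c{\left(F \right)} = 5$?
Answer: $19694 + 8244 i \approx 19694.0 + 8244.0 i$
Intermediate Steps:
$O{\left(E \right)} = \sqrt{1 + E}$
$M{\left(D,G \right)} = - \frac{D}{2}$
$p{\left(I,w \right)} = 5 I + I w$
$\left(p{\left(3 \left(-3\right),O{\left(-5 \right)} \right)} + M{\left(-4,-18 \right)}\right) \left(-458\right) = \left(3 \left(-3\right) \left(5 + \sqrt{1 - 5}\right) - -2\right) \left(-458\right) = \left(- 9 \left(5 + \sqrt{-4}\right) + 2\right) \left(-458\right) = \left(- 9 \left(5 + 2 i\right) + 2\right) \left(-458\right) = \left(\left(-45 - 18 i\right) + 2\right) \left(-458\right) = \left(-43 - 18 i\right) \left(-458\right) = 19694 + 8244 i$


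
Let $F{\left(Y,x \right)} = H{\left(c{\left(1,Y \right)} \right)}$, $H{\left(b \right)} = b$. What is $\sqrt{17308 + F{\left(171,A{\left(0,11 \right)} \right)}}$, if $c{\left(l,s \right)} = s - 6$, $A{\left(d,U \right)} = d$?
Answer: $\sqrt{17473} \approx 132.19$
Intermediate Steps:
$c{\left(l,s \right)} = -6 + s$ ($c{\left(l,s \right)} = s - 6 = -6 + s$)
$F{\left(Y,x \right)} = -6 + Y$
$\sqrt{17308 + F{\left(171,A{\left(0,11 \right)} \right)}} = \sqrt{17308 + \left(-6 + 171\right)} = \sqrt{17308 + 165} = \sqrt{17473}$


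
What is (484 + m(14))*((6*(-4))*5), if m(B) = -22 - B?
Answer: -53760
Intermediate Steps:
(484 + m(14))*((6*(-4))*5) = (484 + (-22 - 1*14))*((6*(-4))*5) = (484 + (-22 - 14))*(-24*5) = (484 - 36)*(-120) = 448*(-120) = -53760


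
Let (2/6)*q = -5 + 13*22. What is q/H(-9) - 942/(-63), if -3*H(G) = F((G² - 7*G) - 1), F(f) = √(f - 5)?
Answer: 314/21 - 843*√138/46 ≈ -200.33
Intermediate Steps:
F(f) = √(-5 + f)
H(G) = -√(-6 + G² - 7*G)/3 (H(G) = -√(-5 + ((G² - 7*G) - 1))/3 = -√(-5 + (-1 + G² - 7*G))/3 = -√(-6 + G² - 7*G)/3)
q = 843 (q = 3*(-5 + 13*22) = 3*(-5 + 286) = 3*281 = 843)
q/H(-9) - 942/(-63) = 843/((-√(-6 + (-9)² - 7*(-9))/3)) - 942/(-63) = 843/((-√(-6 + 81 + 63)/3)) - 942*(-1/63) = 843/((-√138/3)) + 314/21 = 843*(-√138/46) + 314/21 = -843*√138/46 + 314/21 = 314/21 - 843*√138/46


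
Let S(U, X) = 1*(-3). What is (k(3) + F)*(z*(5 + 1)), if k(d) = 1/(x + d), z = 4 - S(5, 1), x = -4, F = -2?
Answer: -126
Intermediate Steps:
S(U, X) = -3
z = 7 (z = 4 - 1*(-3) = 4 + 3 = 7)
k(d) = 1/(-4 + d)
(k(3) + F)*(z*(5 + 1)) = (1/(-4 + 3) - 2)*(7*(5 + 1)) = (1/(-1) - 2)*(7*6) = (-1 - 2)*42 = -3*42 = -126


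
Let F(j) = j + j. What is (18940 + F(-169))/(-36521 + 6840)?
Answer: -18602/29681 ≈ -0.62673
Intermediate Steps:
F(j) = 2*j
(18940 + F(-169))/(-36521 + 6840) = (18940 + 2*(-169))/(-36521 + 6840) = (18940 - 338)/(-29681) = 18602*(-1/29681) = -18602/29681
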